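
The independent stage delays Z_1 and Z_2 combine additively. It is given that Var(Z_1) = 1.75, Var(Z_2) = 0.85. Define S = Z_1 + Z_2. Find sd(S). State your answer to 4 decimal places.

1.6125

By independence, Var(S) = (1)²Var(Z_1) + (1)²Var(Z_2)
= (1)²·1.75 + (1)²·0.85 = 2.6
sd(S) = √2.6 ≈ 1.6125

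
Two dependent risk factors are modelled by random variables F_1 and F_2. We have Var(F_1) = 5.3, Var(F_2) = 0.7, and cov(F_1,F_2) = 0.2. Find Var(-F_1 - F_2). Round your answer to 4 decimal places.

6.4000

Var(-F_1 - F_2) = (-1)²·Var(F_1) + (-1)²·Var(F_2) + 2·(-1)·(-1)·cov(F_1,F_2)
= 1·5.3 + 1·0.7 + 2·0.2 = 6.4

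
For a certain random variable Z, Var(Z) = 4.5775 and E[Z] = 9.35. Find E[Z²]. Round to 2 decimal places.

92.00

E[Z²] = Var(Z) + (E[Z])² = 4.5775 + (9.35)² = 92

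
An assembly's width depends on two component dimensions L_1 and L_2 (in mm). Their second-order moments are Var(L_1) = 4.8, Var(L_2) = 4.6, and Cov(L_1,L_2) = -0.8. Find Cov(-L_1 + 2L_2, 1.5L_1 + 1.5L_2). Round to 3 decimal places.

Cov(-L_1 + 2L_2, 1.5L_1 + 1.5L_2) = (-1)(1.5)Var(L_1) + (2)(1.5)Var(L_2) + [(-1)(1.5) + (2)(1.5)]Cov(L_1,L_2)
= -1.5·4.8 + 3·4.6 + 1.5·-0.8 = 5.4

5.400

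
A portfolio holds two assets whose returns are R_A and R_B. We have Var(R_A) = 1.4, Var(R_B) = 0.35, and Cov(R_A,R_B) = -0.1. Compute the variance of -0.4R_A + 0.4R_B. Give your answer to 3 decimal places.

0.312

Var(-0.4R_A + 0.4R_B) = (-0.4)²·Var(R_A) + (0.4)²·Var(R_B) + 2·(-0.4)·(0.4)·Cov(R_A,R_B)
= 0.16·1.4 + 0.16·0.35 + -0.32·-0.1 = 0.312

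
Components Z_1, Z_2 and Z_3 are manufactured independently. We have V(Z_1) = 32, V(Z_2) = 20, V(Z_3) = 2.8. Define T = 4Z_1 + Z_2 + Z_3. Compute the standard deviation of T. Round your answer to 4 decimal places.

23.1257

By independence, V(T) = (4)²V(Z_1) + (1)²V(Z_2) + (1)²V(Z_3)
= (4)²·32 + (1)²·20 + (1)²·2.8 = 534.8
SD(T) = √534.8 ≈ 23.1257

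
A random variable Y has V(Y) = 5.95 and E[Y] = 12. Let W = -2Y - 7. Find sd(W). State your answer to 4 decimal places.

V(-2Y - 7) = (-2)²·5.95 = 23.8
sd(W) = √23.8 ≈ 4.8785

4.8785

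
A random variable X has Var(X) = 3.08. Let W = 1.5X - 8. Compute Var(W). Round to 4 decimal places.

Var(1.5X - 8) = (1.5)²·Var(X) = 2.25·3.08 = 6.93

6.9300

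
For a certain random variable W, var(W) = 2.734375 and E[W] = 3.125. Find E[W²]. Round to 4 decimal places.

12.5000

E[W²] = var(W) + (E[W])² = 2.734375 + (3.125)² = 12.5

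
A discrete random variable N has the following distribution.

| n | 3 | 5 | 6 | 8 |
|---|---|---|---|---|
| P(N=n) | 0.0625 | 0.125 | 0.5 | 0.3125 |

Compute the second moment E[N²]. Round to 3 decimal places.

41.688

E[N²] = (3)²(0.0625) + (5)²(0.125) + (6)²(0.5) + (8)²(0.3125) = 41.6875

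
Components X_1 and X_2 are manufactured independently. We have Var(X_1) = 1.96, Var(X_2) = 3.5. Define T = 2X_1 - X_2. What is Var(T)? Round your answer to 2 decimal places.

By independence, Var(T) = (2)²Var(X_1) + (-1)²Var(X_2)
= (2)²·1.96 + (-1)²·3.5 = 11.34

11.34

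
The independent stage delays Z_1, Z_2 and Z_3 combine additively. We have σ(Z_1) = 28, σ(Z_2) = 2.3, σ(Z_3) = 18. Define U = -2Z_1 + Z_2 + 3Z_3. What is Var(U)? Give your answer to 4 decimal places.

Var(Z_1) = 784, Var(Z_2) = 5.29, Var(Z_3) = 324
By independence, Var(U) = (-2)²Var(Z_1) + (1)²Var(Z_2) + (3)²Var(Z_3)
= (-2)²·784 + (1)²·5.29 + (3)²·324 = 6057.29

6057.2900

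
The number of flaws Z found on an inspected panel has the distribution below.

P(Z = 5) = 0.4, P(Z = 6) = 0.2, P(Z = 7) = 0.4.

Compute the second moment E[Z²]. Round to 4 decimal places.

36.8000

E[Z²] = (5)²(0.4) + (6)²(0.2) + (7)²(0.4) = 36.8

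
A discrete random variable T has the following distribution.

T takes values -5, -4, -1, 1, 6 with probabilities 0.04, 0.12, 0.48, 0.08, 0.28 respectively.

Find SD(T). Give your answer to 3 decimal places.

3.633

E[T] = (-5)(0.04) + (-4)(0.12) + (-1)(0.48) + (1)(0.08) + (6)(0.28) = 0.6
E[T²] = (-5)²(0.04) + (-4)²(0.12) + (-1)²(0.48) + (1)²(0.08) + (6)²(0.28) = 13.56
Var(T) = E[T²] − (E[T])² = 13.56 − (0.6)² = 13.2
SD(T) = √13.2 ≈ 3.633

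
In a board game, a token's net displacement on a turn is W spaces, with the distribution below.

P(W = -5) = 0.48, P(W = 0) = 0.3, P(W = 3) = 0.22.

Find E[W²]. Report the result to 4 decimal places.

E[W²] = (-5)²(0.48) + (0)²(0.3) + (3)²(0.22) = 13.98

13.9800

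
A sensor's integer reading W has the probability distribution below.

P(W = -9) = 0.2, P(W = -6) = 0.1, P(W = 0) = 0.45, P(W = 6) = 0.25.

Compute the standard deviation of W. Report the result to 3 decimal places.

E[W] = (-9)(0.2) + (-6)(0.1) + (0)(0.45) + (6)(0.25) = -0.9
E[W²] = (-9)²(0.2) + (-6)²(0.1) + (0)²(0.45) + (6)²(0.25) = 28.8
Var(W) = E[W²] − (E[W])² = 28.8 − (-0.9)² = 27.99
sd(W) = √27.99 ≈ 5.291

5.291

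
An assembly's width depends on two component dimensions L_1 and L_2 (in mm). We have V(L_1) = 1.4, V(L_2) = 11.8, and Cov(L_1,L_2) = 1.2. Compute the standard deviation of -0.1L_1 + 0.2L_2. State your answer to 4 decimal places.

V(-0.1L_1 + 0.2L_2) = (-0.1)²·V(L_1) + (0.2)²·V(L_2) + 2·(-0.1)·(0.2)·Cov(L_1,L_2)
= 0.01·1.4 + 0.04·11.8 + -0.04·1.2 = 0.438
σ(-0.1L_1 + 0.2L_2) = √0.438 ≈ 0.6618

0.6618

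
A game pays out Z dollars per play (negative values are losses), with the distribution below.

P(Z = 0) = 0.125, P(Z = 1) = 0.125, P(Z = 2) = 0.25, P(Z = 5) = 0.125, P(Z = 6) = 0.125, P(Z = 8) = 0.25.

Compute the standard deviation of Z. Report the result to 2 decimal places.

2.96

E[Z] = (0)(0.125) + (1)(0.125) + (2)(0.25) + (5)(0.125) + (6)(0.125) + (8)(0.25) = 4
E[Z²] = (0)²(0.125) + (1)²(0.125) + (2)²(0.25) + (5)²(0.125) + (6)²(0.125) + (8)²(0.25) = 24.75
Var(Z) = E[Z²] − (E[Z])² = 24.75 − (4)² = 8.75
sd(Z) = √8.75 ≈ 2.96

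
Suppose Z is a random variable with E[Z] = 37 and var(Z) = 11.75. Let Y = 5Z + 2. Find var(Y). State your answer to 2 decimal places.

293.75

var(5Z + 2) = (5)²·var(Z) = 25·11.75 = 293.75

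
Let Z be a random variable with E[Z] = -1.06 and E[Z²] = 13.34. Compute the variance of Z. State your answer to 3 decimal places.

12.216

var(Z) = 13.34 − (-1.06)² = 12.2164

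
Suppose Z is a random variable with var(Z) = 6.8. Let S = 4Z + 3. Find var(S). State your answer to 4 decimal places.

var(4Z + 3) = (4)²·var(Z) = 16·6.8 = 108.8

108.8000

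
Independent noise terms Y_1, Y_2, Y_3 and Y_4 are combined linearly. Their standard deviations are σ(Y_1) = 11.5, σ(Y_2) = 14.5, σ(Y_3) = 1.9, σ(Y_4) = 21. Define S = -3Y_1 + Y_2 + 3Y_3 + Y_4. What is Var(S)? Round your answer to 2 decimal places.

Var(Y_1) = 132.25, Var(Y_2) = 210.25, Var(Y_3) = 3.61, Var(Y_4) = 441
By independence, Var(S) = (-3)²Var(Y_1) + (1)²Var(Y_2) + (3)²Var(Y_3) + (1)²Var(Y_4)
= (-3)²·132.25 + (1)²·210.25 + (3)²·3.61 + (1)²·441 = 1873.99

1873.99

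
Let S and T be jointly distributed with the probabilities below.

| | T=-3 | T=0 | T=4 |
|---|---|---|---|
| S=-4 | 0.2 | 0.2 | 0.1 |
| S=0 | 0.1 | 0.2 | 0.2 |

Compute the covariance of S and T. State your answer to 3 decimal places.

E[S] = -2,  E[T] = 0.3
E[ST] = 0.8
cov(S,T) = E[ST] − E[S]E[T] = 0.8 − (-2)(0.3) = 1.4

1.400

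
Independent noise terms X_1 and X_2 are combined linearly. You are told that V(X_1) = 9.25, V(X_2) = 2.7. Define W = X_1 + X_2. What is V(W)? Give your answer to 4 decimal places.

11.9500

By independence, V(W) = (1)²V(X_1) + (1)²V(X_2)
= (1)²·9.25 + (1)²·2.7 = 11.95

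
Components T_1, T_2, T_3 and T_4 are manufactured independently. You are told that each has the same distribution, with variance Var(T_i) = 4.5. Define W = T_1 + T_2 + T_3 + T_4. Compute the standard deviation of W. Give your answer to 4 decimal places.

By independence, Var(W) = (1)²Var(T_1) + (1)²Var(T_2) + (1)²Var(T_3) + (1)²Var(T_4)
= (1)²·4.5 + (1)²·4.5 + (1)²·4.5 + (1)²·4.5 = 18
SD(W) = √18 ≈ 4.2426

4.2426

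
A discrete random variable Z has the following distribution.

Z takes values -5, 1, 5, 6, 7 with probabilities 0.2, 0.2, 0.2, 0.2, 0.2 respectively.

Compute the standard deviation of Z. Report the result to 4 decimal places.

4.4000

E[Z] = (-5)(0.2) + (1)(0.2) + (5)(0.2) + (6)(0.2) + (7)(0.2) = 2.8
E[Z²] = (-5)²(0.2) + (1)²(0.2) + (5)²(0.2) + (6)²(0.2) + (7)²(0.2) = 27.2
var(Z) = E[Z²] − (E[Z])² = 27.2 − (2.8)² = 19.36
SD(Z) = √19.36 ≈ 4.4000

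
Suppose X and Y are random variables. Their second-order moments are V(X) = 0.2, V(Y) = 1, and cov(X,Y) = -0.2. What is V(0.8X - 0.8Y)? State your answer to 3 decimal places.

1.024

V(0.8X - 0.8Y) = (0.8)²·V(X) + (-0.8)²·V(Y) + 2·(0.8)·(-0.8)·cov(X,Y)
= 0.64·0.2 + 0.64·1 + -1.28·-0.2 = 1.024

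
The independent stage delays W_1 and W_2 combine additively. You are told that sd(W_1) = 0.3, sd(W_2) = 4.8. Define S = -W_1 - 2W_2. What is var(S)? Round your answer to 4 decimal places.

92.2500

var(W_1) = 0.09, var(W_2) = 23.04
By independence, var(S) = (-1)²var(W_1) + (-2)²var(W_2)
= (-1)²·0.09 + (-2)²·23.04 = 92.25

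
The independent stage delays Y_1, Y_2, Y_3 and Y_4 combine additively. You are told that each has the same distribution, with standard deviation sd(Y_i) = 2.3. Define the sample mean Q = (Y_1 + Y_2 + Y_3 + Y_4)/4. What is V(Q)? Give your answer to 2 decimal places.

V(Y_i) = (2.3)² = 5.29
By independence, V(Q) = (0.25)²V(Y_1) + (0.25)²V(Y_2) + (0.25)²V(Y_3) + (0.25)²V(Y_4)
= (0.25)²·5.29 + (0.25)²·5.29 + (0.25)²·5.29 + (0.25)²·5.29 = 1.3225

1.32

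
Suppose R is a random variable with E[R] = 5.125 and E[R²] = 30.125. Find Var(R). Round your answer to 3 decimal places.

3.859

Var(R) = 30.125 − (5.125)² = 3.859375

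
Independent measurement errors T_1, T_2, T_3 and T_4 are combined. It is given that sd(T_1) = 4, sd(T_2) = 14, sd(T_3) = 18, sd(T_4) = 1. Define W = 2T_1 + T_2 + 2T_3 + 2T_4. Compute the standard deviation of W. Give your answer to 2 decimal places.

39.50

Var(T_1) = 16, Var(T_2) = 196, Var(T_3) = 324, Var(T_4) = 1
By independence, Var(W) = (2)²Var(T_1) + (1)²Var(T_2) + (2)²Var(T_3) + (2)²Var(T_4)
= (2)²·16 + (1)²·196 + (2)²·324 + (2)²·1 = 1560
sd(W) = √1560 ≈ 39.50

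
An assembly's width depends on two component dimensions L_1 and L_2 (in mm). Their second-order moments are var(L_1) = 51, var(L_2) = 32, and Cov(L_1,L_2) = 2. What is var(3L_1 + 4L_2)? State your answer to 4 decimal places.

var(3L_1 + 4L_2) = (3)²·var(L_1) + (4)²·var(L_2) + 2·(3)·(4)·Cov(L_1,L_2)
= 9·51 + 16·32 + 24·2 = 1019

1019.0000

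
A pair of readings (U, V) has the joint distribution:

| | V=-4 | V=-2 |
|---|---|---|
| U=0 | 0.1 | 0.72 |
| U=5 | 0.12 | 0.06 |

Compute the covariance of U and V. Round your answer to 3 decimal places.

E[U] = 0.9,  E[V] = -2.44
E[UV] = -3
cov(U,V) = E[UV] − E[U]E[V] = -3 − (0.9)(-2.44) = -0.804

-0.804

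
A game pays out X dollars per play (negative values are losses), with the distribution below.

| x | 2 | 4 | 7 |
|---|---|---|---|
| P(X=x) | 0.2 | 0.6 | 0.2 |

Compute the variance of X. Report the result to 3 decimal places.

2.560

E[X] = (2)(0.2) + (4)(0.6) + (7)(0.2) = 4.2
E[X²] = (2)²(0.2) + (4)²(0.6) + (7)²(0.2) = 20.2
var(X) = E[X²] − (E[X])² = 20.2 − (4.2)² = 2.56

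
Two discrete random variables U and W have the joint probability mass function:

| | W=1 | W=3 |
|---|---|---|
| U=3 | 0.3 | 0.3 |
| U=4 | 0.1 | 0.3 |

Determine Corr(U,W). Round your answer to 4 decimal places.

E[U] = 3.4,  E[W] = 2.2
E[UW] = 7.6
Cov(U,W) = E[UW] − E[U]E[W] = 7.6 − (3.4)(2.2) = 0.12
V(U) = 0.24,  V(W) = 0.96
ρ = 0.12 / √(0.24·0.96) ≈ 0.2500

0.2500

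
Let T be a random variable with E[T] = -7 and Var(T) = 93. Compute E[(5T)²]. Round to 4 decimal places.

E[5T] = 5·-7 = -35
Var(5T) = (5)²·93 = 2325
E[(5T)²] = Var((5T)) + (E[(5T)])² = 2325 + (-35)² = 3550

3550.0000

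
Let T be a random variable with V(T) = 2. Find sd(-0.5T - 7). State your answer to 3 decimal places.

V(-0.5T - 7) = (-0.5)²·2 = 0.5
sd(-0.5T - 7) = √0.5 ≈ 0.707

0.707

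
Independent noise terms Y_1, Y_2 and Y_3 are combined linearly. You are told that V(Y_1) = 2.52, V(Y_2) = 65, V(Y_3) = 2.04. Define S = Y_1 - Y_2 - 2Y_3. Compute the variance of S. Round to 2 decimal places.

75.68

By independence, V(S) = (1)²V(Y_1) + (-1)²V(Y_2) + (-2)²V(Y_3)
= (1)²·2.52 + (-1)²·65 + (-2)²·2.04 = 75.68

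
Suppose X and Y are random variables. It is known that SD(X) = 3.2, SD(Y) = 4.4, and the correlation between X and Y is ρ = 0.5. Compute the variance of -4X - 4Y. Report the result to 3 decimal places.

698.880

V(X) = (3.2)² = 10.24;  V(Y) = (4.4)² = 19.36
cov(X,Y) = ρ·SD(X)·SD(Y) = 0.5·3.2·4.4 = 7.04
V(-4X - 4Y) = (-4)²·V(X) + (-4)²·V(Y) + 2·(-4)·(-4)·cov(X,Y)
= 16·10.24 + 16·19.36 + 32·7.04 = 698.88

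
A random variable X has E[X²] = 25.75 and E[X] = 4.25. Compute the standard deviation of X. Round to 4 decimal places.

V(X) = 25.75 − (4.25)² = 7.6875
SD(X) = √7.6875 ≈ 2.7726

2.7726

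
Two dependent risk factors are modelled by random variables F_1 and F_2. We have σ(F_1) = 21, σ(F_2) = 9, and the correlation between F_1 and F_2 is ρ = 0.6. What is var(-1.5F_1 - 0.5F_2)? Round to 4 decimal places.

1182.6000

var(F_1) = (21)² = 441;  var(F_2) = (9)² = 81
cov(F_1,F_2) = ρ·σ(F_1)·σ(F_2) = 0.6·21·9 = 113.4
var(-1.5F_1 - 0.5F_2) = (-1.5)²·var(F_1) + (-0.5)²·var(F_2) + 2·(-1.5)·(-0.5)·cov(F_1,F_2)
= 2.25·441 + 0.25·81 + 1.5·113.4 = 1182.6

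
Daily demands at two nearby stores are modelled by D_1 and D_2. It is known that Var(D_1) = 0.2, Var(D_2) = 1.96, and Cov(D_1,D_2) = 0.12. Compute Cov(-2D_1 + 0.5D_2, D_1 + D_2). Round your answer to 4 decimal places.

Cov(-2D_1 + 0.5D_2, D_1 + D_2) = (-2)(1)Var(D_1) + (0.5)(1)Var(D_2) + [(-2)(1) + (0.5)(1)]Cov(D_1,D_2)
= -2·0.2 + 0.5·1.96 + -1.5·0.12 = 0.4

0.4000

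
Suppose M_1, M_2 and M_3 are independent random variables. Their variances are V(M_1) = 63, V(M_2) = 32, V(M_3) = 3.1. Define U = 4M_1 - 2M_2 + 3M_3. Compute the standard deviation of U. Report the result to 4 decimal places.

By independence, V(U) = (4)²V(M_1) + (-2)²V(M_2) + (3)²V(M_3)
= (4)²·63 + (-2)²·32 + (3)²·3.1 = 1163.9
sd(U) = √1163.9 ≈ 34.1160

34.1160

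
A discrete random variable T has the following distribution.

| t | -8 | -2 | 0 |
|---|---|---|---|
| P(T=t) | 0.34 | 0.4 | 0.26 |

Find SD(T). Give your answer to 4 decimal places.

3.3120

E[T] = (-8)(0.34) + (-2)(0.4) + (0)(0.26) = -3.52
E[T²] = (-8)²(0.34) + (-2)²(0.4) + (0)²(0.26) = 23.36
var(T) = E[T²] − (E[T])² = 23.36 − (-3.52)² = 10.9696
SD(T) = √10.9696 ≈ 3.3120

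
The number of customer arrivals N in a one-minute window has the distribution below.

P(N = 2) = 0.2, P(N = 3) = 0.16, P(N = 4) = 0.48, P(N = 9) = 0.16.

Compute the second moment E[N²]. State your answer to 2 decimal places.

E[N²] = (2)²(0.2) + (3)²(0.16) + (4)²(0.48) + (9)²(0.16) = 22.88

22.88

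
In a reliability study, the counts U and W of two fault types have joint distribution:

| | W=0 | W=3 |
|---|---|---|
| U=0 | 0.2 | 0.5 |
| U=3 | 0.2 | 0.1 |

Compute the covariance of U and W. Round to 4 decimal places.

-0.7200

E[U] = 0.9,  E[W] = 1.8
E[UW] = 0.9
Cov(U,W) = E[UW] − E[U]E[W] = 0.9 − (0.9)(1.8) = -0.72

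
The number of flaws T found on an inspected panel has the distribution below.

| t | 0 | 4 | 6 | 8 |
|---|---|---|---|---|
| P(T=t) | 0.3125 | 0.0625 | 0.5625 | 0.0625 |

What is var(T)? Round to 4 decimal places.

E[T] = (0)(0.3125) + (4)(0.0625) + (6)(0.5625) + (8)(0.0625) = 4.125
E[T²] = (0)²(0.3125) + (4)²(0.0625) + (6)²(0.5625) + (8)²(0.0625) = 25.25
var(T) = E[T²] − (E[T])² = 25.25 − (4.125)² = 8.234375

8.2344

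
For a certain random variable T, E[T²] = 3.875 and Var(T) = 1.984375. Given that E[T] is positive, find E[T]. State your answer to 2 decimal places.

1.38

(E[T])² = E[T²] − Var(T) = 3.875 − 1.984375 = 1.890625
E[T] = √1.890625 = 1.375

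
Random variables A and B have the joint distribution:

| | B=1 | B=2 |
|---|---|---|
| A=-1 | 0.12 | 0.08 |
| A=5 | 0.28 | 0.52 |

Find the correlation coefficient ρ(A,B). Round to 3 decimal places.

E[A] = 3.8,  E[B] = 1.6
E[AB] = 6.32
cov(A,B) = E[AB] − E[A]E[B] = 6.32 − (3.8)(1.6) = 0.24
Var(A) = 5.76,  Var(B) = 0.24
ρ = 0.24 / √(5.76·0.24) ≈ 0.204

0.204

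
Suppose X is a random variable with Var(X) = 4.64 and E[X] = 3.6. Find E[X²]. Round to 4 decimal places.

17.6000

E[X²] = Var(X) + (E[X])² = 4.64 + (3.6)² = 17.6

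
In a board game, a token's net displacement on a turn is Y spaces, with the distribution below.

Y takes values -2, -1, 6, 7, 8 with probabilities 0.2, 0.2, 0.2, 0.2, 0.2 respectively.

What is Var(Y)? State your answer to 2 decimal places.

17.84

E[Y] = (-2)(0.2) + (-1)(0.2) + (6)(0.2) + (7)(0.2) + (8)(0.2) = 3.6
E[Y²] = (-2)²(0.2) + (-1)²(0.2) + (6)²(0.2) + (7)²(0.2) + (8)²(0.2) = 30.8
Var(Y) = E[Y²] − (E[Y])² = 30.8 − (3.6)² = 17.84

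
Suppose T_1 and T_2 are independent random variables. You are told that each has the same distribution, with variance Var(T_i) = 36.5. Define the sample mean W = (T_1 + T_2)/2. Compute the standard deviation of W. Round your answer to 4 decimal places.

By independence, Var(W) = (0.5)²Var(T_1) + (0.5)²Var(T_2)
= (0.5)²·36.5 + (0.5)²·36.5 = 18.25
SD(W) = √18.25 ≈ 4.2720

4.2720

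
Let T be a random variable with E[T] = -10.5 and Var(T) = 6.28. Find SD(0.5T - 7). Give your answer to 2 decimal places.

Var(0.5T - 7) = (0.5)²·6.28 = 1.57
SD(0.5T - 7) = √1.57 ≈ 1.25

1.25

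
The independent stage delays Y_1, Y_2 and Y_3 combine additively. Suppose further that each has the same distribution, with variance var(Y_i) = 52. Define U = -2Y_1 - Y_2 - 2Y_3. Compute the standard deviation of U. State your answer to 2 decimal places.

By independence, var(U) = (-2)²var(Y_1) + (-1)²var(Y_2) + (-2)²var(Y_3)
= (-2)²·52 + (-1)²·52 + (-2)²·52 = 468
σ(U) = √468 ≈ 21.63

21.63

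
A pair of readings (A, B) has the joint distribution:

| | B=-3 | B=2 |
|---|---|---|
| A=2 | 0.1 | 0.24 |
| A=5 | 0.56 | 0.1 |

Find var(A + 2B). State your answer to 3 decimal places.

E[A] = 3.98,  E[B] = -1.3,  E[AB] = -7.04
var(A) = 17.86 − (3.98)² = 2.0196;  var(B) = 7.3 − (-1.3)² = 5.61
Cov(A,B) = -7.04 − (3.98)(-1.3) = -1.866
var(A + 2B) = (1)²·2.0196 + (2)²·5.61 + 2·(1)·(2)·-1.866 = 16.9956

16.996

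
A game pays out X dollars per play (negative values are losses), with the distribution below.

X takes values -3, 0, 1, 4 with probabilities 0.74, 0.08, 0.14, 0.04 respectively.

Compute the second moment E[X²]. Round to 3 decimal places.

E[X²] = (-3)²(0.74) + (0)²(0.08) + (1)²(0.14) + (4)²(0.04) = 7.44

7.440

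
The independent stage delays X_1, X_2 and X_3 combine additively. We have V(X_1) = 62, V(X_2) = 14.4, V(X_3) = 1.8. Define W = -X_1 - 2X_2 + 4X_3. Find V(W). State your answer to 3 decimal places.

148.400

By independence, V(W) = (-1)²V(X_1) + (-2)²V(X_2) + (4)²V(X_3)
= (-1)²·62 + (-2)²·14.4 + (4)²·1.8 = 148.4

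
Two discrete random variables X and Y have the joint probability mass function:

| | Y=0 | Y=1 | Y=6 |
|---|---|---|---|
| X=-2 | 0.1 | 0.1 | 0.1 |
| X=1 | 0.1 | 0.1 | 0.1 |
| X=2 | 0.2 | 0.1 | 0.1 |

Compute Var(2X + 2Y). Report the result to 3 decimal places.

35.360

E[X] = 0.5,  E[Y] = 2.1,  E[XY] = 0.7
Var(X) = 3.1 − (0.5)² = 2.85;  Var(Y) = 11.1 − (2.1)² = 6.69
cov(X,Y) = 0.7 − (0.5)(2.1) = -0.35
Var(2X + 2Y) = (2)²·2.85 + (2)²·6.69 + 2·(2)·(2)·-0.35 = 35.36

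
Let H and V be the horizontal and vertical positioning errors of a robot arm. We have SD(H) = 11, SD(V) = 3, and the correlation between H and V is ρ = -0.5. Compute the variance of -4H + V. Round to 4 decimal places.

Var(H) = (11)² = 121;  Var(V) = (3)² = 9
Cov(H,V) = ρ·SD(H)·SD(V) = -0.5·11·3 = -16.5
Var(-4H + V) = (-4)²·Var(H) + (1)²·Var(V) + 2·(-4)·(1)·Cov(H,V)
= 16·121 + 1·9 + -8·-16.5 = 2077

2077.0000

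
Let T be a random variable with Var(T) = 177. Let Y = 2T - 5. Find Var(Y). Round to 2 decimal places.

Var(2T - 5) = (2)²·Var(T) = 4·177 = 708

708.00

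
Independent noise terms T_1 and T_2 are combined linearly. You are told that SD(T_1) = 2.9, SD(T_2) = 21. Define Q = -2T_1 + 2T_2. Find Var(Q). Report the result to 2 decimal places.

Var(T_1) = 8.41, Var(T_2) = 441
By independence, Var(Q) = (-2)²Var(T_1) + (2)²Var(T_2)
= (-2)²·8.41 + (2)²·441 = 1797.64

1797.64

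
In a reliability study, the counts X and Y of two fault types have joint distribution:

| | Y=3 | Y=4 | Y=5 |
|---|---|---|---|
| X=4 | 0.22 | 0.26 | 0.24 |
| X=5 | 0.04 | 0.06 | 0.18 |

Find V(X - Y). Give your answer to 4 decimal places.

0.6656

E[X] = 4.28,  E[Y] = 4.16,  E[XY] = 17.9
V(X) = 18.52 − (4.28)² = 0.2016;  V(Y) = 17.96 − (4.16)² = 0.6544
Cov(X,Y) = 17.9 − (4.28)(4.16) = 0.0952
V(X - Y) = (1)²·0.2016 + (-1)²·0.6544 + 2·(1)·(-1)·0.0952 = 0.6656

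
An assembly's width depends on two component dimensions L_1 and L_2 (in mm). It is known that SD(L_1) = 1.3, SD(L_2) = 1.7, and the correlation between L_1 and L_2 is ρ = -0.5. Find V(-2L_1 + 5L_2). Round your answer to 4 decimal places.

V(L_1) = (1.3)² = 1.69;  V(L_2) = (1.7)² = 2.89
Cov(L_1,L_2) = ρ·SD(L_1)·SD(L_2) = -0.5·1.3·1.7 = -1.105
V(-2L_1 + 5L_2) = (-2)²·V(L_1) + (5)²·V(L_2) + 2·(-2)·(5)·Cov(L_1,L_2)
= 4·1.69 + 25·2.89 + -20·-1.105 = 101.11

101.1100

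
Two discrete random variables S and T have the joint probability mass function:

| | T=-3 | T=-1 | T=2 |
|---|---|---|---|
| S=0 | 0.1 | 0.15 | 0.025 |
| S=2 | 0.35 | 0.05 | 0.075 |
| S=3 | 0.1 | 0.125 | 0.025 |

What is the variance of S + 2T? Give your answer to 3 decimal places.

12.088

E[S] = 1.7,  E[T] = -1.725,  E[ST] = -3.025
var(S) = 4.15 − (1.7)² = 1.26;  var(T) = 5.775 − (-1.725)² = 2.799375
Cov(S,T) = -3.025 − (1.7)(-1.725) = -0.0925
var(S + 2T) = (1)²·1.26 + (2)²·2.799375 + 2·(1)·(2)·-0.0925 = 12.0875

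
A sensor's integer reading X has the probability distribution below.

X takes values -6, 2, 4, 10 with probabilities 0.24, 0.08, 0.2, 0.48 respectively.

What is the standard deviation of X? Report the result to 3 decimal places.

6.442

E[X] = (-6)(0.24) + (2)(0.08) + (4)(0.2) + (10)(0.48) = 4.32
E[X²] = (-6)²(0.24) + (2)²(0.08) + (4)²(0.2) + (10)²(0.48) = 60.16
V(X) = E[X²] − (E[X])² = 60.16 − (4.32)² = 41.4976
SD(X) = √41.4976 ≈ 6.442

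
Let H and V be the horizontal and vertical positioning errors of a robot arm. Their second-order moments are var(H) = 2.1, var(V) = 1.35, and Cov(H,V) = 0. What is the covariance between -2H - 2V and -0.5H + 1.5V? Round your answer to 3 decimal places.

Cov(-2H - 2V, -0.5H + 1.5V) = (-2)(-0.5)var(H) + (-2)(1.5)var(V) + [(-2)(1.5) + (-2)(-0.5)]Cov(H,V)
= 1·2.1 + -3·1.35 + -2·0 = -1.95

-1.950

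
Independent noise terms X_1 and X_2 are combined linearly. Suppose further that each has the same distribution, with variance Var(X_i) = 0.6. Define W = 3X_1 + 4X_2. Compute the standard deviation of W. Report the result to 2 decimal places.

By independence, Var(W) = (3)²Var(X_1) + (4)²Var(X_2)
= (3)²·0.6 + (4)²·0.6 = 15
σ(W) = √15 ≈ 3.87

3.87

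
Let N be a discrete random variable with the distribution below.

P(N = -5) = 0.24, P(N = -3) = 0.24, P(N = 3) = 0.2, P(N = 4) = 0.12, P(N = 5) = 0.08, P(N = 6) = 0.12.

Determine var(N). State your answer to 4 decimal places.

E[N] = (-5)(0.24) + (-3)(0.24) + (3)(0.2) + (4)(0.12) + (5)(0.08) + (6)(0.12) = 0.28
E[N²] = (-5)²(0.24) + (-3)²(0.24) + (3)²(0.2) + (4)²(0.12) + (5)²(0.08) + (6)²(0.12) = 18.2
var(N) = E[N²] − (E[N])² = 18.2 − (0.28)² = 18.1216

18.1216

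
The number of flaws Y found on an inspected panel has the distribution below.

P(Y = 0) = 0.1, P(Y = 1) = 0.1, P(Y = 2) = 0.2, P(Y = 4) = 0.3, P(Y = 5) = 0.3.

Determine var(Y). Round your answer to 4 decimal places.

2.9600

E[Y] = (0)(0.1) + (1)(0.1) + (2)(0.2) + (4)(0.3) + (5)(0.3) = 3.2
E[Y²] = (0)²(0.1) + (1)²(0.1) + (2)²(0.2) + (4)²(0.3) + (5)²(0.3) = 13.2
var(Y) = E[Y²] − (E[Y])² = 13.2 − (3.2)² = 2.96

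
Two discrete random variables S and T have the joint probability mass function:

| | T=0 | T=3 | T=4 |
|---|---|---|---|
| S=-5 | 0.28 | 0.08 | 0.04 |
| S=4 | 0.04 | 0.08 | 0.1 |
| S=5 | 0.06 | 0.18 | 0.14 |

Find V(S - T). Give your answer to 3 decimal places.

16.590

E[S] = 0.78,  E[T] = 2.14,  E[ST] = 6.06
V(S) = 23.02 − (0.78)² = 22.4116;  V(T) = 7.54 − (2.14)² = 2.9604
Cov(S,T) = 6.06 − (0.78)(2.14) = 4.3908
V(S - T) = (1)²·22.4116 + (-1)²·2.9604 + 2·(1)·(-1)·4.3908 = 16.5904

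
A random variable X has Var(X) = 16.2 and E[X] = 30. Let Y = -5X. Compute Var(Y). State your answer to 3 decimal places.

Var(-5X) = (-5)²·Var(X) = 25·16.2 = 405

405.000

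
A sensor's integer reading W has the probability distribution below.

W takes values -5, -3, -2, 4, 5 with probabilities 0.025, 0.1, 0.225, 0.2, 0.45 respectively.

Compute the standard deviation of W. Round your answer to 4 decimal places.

E[W] = (-5)(0.025) + (-3)(0.1) + (-2)(0.225) + (4)(0.2) + (5)(0.45) = 2.175
E[W²] = (-5)²(0.025) + (-3)²(0.1) + (-2)²(0.225) + (4)²(0.2) + (5)²(0.45) = 16.875
V(W) = E[W²] − (E[W])² = 16.875 − (2.175)² = 12.144375
SD(W) = √12.144375 ≈ 3.4849

3.4849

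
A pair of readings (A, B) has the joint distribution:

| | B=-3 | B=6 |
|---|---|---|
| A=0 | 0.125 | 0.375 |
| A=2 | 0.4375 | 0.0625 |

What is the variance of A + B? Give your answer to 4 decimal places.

15.3086

E[A] = 1,  E[B] = 0.9375,  E[AB] = -1.875
Var(A) = 2 − (1)² = 1;  Var(B) = 20.8125 − (0.9375)² = 19.93359375
cov(A,B) = -1.875 − (1)(0.9375) = -2.8125
Var(A + B) = (1)²·1 + (1)²·19.93359375 + 2·(1)·(1)·-2.8125 = 15.30859375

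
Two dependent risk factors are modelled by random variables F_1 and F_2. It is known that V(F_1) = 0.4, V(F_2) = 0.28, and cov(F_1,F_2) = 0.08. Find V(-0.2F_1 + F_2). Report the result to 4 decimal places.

0.2640

V(-0.2F_1 + F_2) = (-0.2)²·V(F_1) + (1)²·V(F_2) + 2·(-0.2)·(1)·cov(F_1,F_2)
= 0.04·0.4 + 1·0.28 + -0.4·0.08 = 0.264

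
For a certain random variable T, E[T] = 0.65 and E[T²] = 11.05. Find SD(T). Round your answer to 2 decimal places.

Var(T) = 11.05 − (0.65)² = 10.6275
SD(T) = √10.6275 ≈ 3.26

3.26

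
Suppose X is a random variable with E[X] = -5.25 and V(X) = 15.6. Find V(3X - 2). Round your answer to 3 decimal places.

140.400

V(3X - 2) = (3)²·V(X) = 9·15.6 = 140.4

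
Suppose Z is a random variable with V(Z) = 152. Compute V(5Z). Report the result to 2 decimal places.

V(5Z) = (5)²·V(Z) = 25·152 = 3800

3800.00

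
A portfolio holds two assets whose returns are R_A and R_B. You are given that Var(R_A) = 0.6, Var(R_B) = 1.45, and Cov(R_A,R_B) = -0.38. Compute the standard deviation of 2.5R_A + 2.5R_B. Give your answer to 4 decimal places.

Var(2.5R_A + 2.5R_B) = (2.5)²·Var(R_A) + (2.5)²·Var(R_B) + 2·(2.5)·(2.5)·Cov(R_A,R_B)
= 6.25·0.6 + 6.25·1.45 + 12.5·-0.38 = 8.0625
SD(2.5R_A + 2.5R_B) = √8.0625 ≈ 2.8395

2.8395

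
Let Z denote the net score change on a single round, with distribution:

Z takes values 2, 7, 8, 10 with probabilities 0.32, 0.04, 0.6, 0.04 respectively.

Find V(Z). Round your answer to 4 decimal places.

E[Z] = (2)(0.32) + (7)(0.04) + (8)(0.6) + (10)(0.04) = 6.12
E[Z²] = (2)²(0.32) + (7)²(0.04) + (8)²(0.6) + (10)²(0.04) = 45.64
V(Z) = E[Z²] − (E[Z])² = 45.64 − (6.12)² = 8.1856

8.1856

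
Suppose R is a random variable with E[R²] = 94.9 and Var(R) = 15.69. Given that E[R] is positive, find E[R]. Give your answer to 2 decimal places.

8.90

(E[R])² = E[R²] − Var(R) = 94.9 − 15.69 = 79.21
E[R] = √79.21 = 8.9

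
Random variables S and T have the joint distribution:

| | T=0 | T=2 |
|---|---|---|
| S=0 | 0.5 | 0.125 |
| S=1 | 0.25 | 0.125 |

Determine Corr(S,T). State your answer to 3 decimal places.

E[S] = 0.375,  E[T] = 0.5
E[ST] = 0.25
cov(S,T) = E[ST] − E[S]E[T] = 0.25 − (0.375)(0.5) = 0.0625
V(S) = 0.234375,  V(T) = 0.75
ρ = 0.0625 / √(0.234375·0.75) ≈ 0.149

0.149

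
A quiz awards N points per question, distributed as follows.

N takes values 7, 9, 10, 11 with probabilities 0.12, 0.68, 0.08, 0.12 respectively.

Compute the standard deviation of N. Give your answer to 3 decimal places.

E[N] = (7)(0.12) + (9)(0.68) + (10)(0.08) + (11)(0.12) = 9.08
E[N²] = (7)²(0.12) + (9)²(0.68) + (10)²(0.08) + (11)²(0.12) = 83.48
V(N) = E[N²] − (E[N])² = 83.48 − (9.08)² = 1.0336
SD(N) = √1.0336 ≈ 1.017

1.017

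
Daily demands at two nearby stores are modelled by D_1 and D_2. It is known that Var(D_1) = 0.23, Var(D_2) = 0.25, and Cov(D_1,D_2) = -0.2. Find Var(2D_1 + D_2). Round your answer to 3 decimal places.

Var(2D_1 + D_2) = (2)²·Var(D_1) + (1)²·Var(D_2) + 2·(2)·(1)·Cov(D_1,D_2)
= 4·0.23 + 1·0.25 + 4·-0.2 = 0.37

0.370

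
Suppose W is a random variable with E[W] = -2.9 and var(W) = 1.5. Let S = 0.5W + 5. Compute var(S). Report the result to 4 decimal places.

var(0.5W + 5) = (0.5)²·var(W) = 0.25·1.5 = 0.375

0.3750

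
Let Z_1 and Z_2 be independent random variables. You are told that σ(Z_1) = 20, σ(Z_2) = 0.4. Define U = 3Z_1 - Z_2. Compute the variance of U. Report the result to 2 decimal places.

3600.16

Var(Z_1) = 400, Var(Z_2) = 0.16
By independence, Var(U) = (3)²Var(Z_1) + (-1)²Var(Z_2)
= (3)²·400 + (-1)²·0.16 = 3600.16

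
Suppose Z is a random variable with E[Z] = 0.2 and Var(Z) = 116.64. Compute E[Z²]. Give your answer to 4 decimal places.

E[Z²] = Var(Z) + (E[Z])² = 116.64 + (0.2)² = 116.68

116.6800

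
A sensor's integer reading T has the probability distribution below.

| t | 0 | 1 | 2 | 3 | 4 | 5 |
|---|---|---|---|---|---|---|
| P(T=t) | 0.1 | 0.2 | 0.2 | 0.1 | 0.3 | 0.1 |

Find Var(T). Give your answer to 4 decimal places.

E[T] = (0)(0.1) + (1)(0.2) + (2)(0.2) + (3)(0.1) + (4)(0.3) + (5)(0.1) = 2.6
E[T²] = (0)²(0.1) + (1)²(0.2) + (2)²(0.2) + (3)²(0.1) + (4)²(0.3) + (5)²(0.1) = 9.2
Var(T) = E[T²] − (E[T])² = 9.2 − (2.6)² = 2.44

2.4400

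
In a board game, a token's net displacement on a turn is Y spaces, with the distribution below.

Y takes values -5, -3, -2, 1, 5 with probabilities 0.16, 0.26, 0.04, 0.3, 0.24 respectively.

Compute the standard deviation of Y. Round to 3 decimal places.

E[Y] = (-5)(0.16) + (-3)(0.26) + (-2)(0.04) + (1)(0.3) + (5)(0.24) = -0.16
E[Y²] = (-5)²(0.16) + (-3)²(0.26) + (-2)²(0.04) + (1)²(0.3) + (5)²(0.24) = 12.8
V(Y) = E[Y²] − (E[Y])² = 12.8 − (-0.16)² = 12.7744
sd(Y) = √12.7744 ≈ 3.574

3.574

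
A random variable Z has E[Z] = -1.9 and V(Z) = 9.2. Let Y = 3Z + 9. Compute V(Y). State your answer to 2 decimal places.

V(3Z + 9) = (3)²·V(Z) = 9·9.2 = 82.8

82.80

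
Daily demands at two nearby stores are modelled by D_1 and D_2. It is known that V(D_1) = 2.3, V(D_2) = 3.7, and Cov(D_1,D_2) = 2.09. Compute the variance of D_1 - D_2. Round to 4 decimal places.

V(D_1 - D_2) = (1)²·V(D_1) + (-1)²·V(D_2) + 2·(1)·(-1)·Cov(D_1,D_2)
= 1·2.3 + 1·3.7 + -2·2.09 = 1.82

1.8200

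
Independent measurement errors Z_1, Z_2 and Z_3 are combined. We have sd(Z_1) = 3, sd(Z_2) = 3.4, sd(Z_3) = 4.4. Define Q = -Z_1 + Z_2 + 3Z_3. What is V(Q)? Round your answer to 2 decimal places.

V(Z_1) = 9, V(Z_2) = 11.56, V(Z_3) = 19.36
By independence, V(Q) = (-1)²V(Z_1) + (1)²V(Z_2) + (3)²V(Z_3)
= (-1)²·9 + (1)²·11.56 + (3)²·19.36 = 194.8

194.80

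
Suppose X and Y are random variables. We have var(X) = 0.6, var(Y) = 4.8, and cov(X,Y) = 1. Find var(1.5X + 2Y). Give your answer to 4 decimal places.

var(1.5X + 2Y) = (1.5)²·var(X) + (2)²·var(Y) + 2·(1.5)·(2)·cov(X,Y)
= 2.25·0.6 + 4·4.8 + 6·1 = 26.55

26.5500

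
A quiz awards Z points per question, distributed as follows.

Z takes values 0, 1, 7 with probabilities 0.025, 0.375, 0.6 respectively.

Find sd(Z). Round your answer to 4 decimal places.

2.9739

E[Z] = (0)(0.025) + (1)(0.375) + (7)(0.6) = 4.575
E[Z²] = (0)²(0.025) + (1)²(0.375) + (7)²(0.6) = 29.775
Var(Z) = E[Z²] − (E[Z])² = 29.775 − (4.575)² = 8.844375
sd(Z) = √8.844375 ≈ 2.9739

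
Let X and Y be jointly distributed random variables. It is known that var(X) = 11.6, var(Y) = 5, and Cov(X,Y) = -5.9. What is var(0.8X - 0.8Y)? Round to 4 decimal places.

18.1760

var(0.8X - 0.8Y) = (0.8)²·var(X) + (-0.8)²·var(Y) + 2·(0.8)·(-0.8)·Cov(X,Y)
= 0.64·11.6 + 0.64·5 + -1.28·-5.9 = 18.176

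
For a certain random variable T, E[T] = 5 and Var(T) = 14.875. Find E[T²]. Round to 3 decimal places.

39.875

E[T²] = Var(T) + (E[T])² = 14.875 + (5)² = 39.875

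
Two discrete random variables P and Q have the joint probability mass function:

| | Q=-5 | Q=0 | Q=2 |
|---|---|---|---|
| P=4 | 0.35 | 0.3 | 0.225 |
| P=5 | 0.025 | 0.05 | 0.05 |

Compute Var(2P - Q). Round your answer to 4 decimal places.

E[P] = 4.125,  E[Q] = -1.325,  E[PQ] = -5.325
Var(P) = 17.125 − (4.125)² = 0.109375;  Var(Q) = 10.475 − (-1.325)² = 8.719375
Cov(P,Q) = -5.325 − (4.125)(-1.325) = 0.140625
Var(2P - Q) = (2)²·0.109375 + (-1)²·8.719375 + 2·(2)·(-1)·0.140625 = 8.594375

8.5944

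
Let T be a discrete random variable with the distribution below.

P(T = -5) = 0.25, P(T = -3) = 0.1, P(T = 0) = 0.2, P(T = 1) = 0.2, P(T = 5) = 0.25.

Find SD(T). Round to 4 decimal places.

3.6865

E[T] = (-5)(0.25) + (-3)(0.1) + (0)(0.2) + (1)(0.2) + (5)(0.25) = -0.1
E[T²] = (-5)²(0.25) + (-3)²(0.1) + (0)²(0.2) + (1)²(0.2) + (5)²(0.25) = 13.6
V(T) = E[T²] − (E[T])² = 13.6 − (-0.1)² = 13.59
SD(T) = √13.59 ≈ 3.6865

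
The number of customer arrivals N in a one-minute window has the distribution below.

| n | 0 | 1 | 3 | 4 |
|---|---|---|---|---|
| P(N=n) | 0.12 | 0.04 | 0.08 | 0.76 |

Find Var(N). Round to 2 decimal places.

E[N] = (0)(0.12) + (1)(0.04) + (3)(0.08) + (4)(0.76) = 3.32
E[N²] = (0)²(0.12) + (1)²(0.04) + (3)²(0.08) + (4)²(0.76) = 12.92
Var(N) = E[N²] − (E[N])² = 12.92 − (3.32)² = 1.8976

1.90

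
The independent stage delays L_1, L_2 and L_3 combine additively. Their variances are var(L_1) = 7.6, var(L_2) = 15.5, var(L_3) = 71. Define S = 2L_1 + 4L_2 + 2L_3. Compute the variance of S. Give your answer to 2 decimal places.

562.40

By independence, var(S) = (2)²var(L_1) + (4)²var(L_2) + (2)²var(L_3)
= (2)²·7.6 + (4)²·15.5 + (2)²·71 = 562.4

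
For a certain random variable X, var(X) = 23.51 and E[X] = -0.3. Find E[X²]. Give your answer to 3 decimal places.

E[X²] = var(X) + (E[X])² = 23.51 + (-0.3)² = 23.6

23.600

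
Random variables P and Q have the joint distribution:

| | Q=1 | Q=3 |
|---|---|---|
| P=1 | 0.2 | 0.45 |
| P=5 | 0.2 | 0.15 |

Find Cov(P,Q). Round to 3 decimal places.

-0.480

E[P] = 2.4,  E[Q] = 2.2
E[PQ] = 4.8
Cov(P,Q) = E[PQ] − E[P]E[Q] = 4.8 − (2.4)(2.2) = -0.48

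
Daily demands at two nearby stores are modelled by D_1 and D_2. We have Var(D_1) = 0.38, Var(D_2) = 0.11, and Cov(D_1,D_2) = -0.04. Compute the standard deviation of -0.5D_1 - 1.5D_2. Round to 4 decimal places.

0.5315

Var(-0.5D_1 - 1.5D_2) = (-0.5)²·Var(D_1) + (-1.5)²·Var(D_2) + 2·(-0.5)·(-1.5)·Cov(D_1,D_2)
= 0.25·0.38 + 2.25·0.11 + 1.5·-0.04 = 0.2825
σ(-0.5D_1 - 1.5D_2) = √0.2825 ≈ 0.5315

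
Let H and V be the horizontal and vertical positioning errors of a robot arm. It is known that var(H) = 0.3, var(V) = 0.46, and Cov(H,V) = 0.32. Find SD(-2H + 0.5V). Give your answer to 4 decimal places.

var(-2H + 0.5V) = (-2)²·var(H) + (0.5)²·var(V) + 2·(-2)·(0.5)·Cov(H,V)
= 4·0.3 + 0.25·0.46 + -2·0.32 = 0.675
SD(-2H + 0.5V) = √0.675 ≈ 0.8216

0.8216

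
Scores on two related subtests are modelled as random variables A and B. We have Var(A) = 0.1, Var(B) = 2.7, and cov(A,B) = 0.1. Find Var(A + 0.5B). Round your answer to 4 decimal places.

0.8750

Var(A + 0.5B) = (1)²·Var(A) + (0.5)²·Var(B) + 2·(1)·(0.5)·cov(A,B)
= 1·0.1 + 0.25·2.7 + 1·0.1 = 0.875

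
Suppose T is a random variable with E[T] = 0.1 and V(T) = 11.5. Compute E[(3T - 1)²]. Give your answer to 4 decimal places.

E[3T - 1] = 3·0.1 − 1 = -0.7
V(3T - 1) = (3)²·11.5 = 103.5
E[(3T - 1)²] = V((3T - 1)) + (E[(3T - 1)])² = 103.5 + (-0.7)² = 103.99

103.9900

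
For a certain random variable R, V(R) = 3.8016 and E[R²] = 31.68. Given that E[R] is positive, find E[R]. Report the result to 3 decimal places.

5.280

(E[R])² = E[R²] − V(R) = 31.68 − 3.8016 = 27.8784
E[R] = √27.8784 = 5.28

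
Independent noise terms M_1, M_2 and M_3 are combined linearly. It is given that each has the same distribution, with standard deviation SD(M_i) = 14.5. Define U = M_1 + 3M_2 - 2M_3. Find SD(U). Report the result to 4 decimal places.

54.2540

Var(M_i) = (14.5)² = 210.25
By independence, Var(U) = (1)²Var(M_1) + (3)²Var(M_2) + (-2)²Var(M_3)
= (1)²·210.25 + (3)²·210.25 + (-2)²·210.25 = 2943.5
SD(U) = √2943.5 ≈ 54.2540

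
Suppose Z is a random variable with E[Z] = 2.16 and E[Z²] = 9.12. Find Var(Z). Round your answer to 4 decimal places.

Var(Z) = 9.12 − (2.16)² = 4.4544

4.4544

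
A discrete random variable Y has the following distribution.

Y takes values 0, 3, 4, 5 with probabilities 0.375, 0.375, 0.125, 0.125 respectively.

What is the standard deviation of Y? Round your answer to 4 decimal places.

1.8540

E[Y] = (0)(0.375) + (3)(0.375) + (4)(0.125) + (5)(0.125) = 2.25
E[Y²] = (0)²(0.375) + (3)²(0.375) + (4)²(0.125) + (5)²(0.125) = 8.5
var(Y) = E[Y²] − (E[Y])² = 8.5 − (2.25)² = 3.4375
SD(Y) = √3.4375 ≈ 1.8540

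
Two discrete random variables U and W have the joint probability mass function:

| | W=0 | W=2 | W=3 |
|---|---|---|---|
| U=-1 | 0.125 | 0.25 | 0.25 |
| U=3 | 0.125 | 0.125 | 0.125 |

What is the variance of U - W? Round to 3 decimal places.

E[U] = 0.5,  E[W] = 1.875,  E[UW] = 0.625
Var(U) = 4 − (0.5)² = 3.75;  Var(W) = 4.875 − (1.875)² = 1.359375
Cov(U,W) = 0.625 − (0.5)(1.875) = -0.3125
Var(U - W) = (1)²·3.75 + (-1)²·1.359375 + 2·(1)·(-1)·-0.3125 = 5.734375

5.734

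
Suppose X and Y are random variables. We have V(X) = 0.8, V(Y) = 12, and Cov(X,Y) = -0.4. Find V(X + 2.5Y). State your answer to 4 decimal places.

73.8000

V(X + 2.5Y) = (1)²·V(X) + (2.5)²·V(Y) + 2·(1)·(2.5)·Cov(X,Y)
= 1·0.8 + 6.25·12 + 5·-0.4 = 73.8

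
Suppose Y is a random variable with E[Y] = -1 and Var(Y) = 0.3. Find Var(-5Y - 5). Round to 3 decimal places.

7.500

Var(-5Y - 5) = (-5)²·Var(Y) = 25·0.3 = 7.5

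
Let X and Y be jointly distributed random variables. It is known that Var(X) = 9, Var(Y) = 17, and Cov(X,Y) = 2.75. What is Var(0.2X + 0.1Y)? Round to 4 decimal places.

Var(0.2X + 0.1Y) = (0.2)²·Var(X) + (0.1)²·Var(Y) + 2·(0.2)·(0.1)·Cov(X,Y)
= 0.04·9 + 0.01·17 + 0.04·2.75 = 0.64

0.6400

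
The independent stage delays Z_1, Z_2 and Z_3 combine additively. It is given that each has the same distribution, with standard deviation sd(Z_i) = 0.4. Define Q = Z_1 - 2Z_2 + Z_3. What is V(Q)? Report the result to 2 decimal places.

V(Z_i) = (0.4)² = 0.16
By independence, V(Q) = (1)²V(Z_1) + (-2)²V(Z_2) + (1)²V(Z_3)
= (1)²·0.16 + (-2)²·0.16 + (1)²·0.16 = 0.96

0.96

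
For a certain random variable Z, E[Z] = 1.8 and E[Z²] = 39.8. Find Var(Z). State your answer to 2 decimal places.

36.56

Var(Z) = 39.8 − (1.8)² = 36.56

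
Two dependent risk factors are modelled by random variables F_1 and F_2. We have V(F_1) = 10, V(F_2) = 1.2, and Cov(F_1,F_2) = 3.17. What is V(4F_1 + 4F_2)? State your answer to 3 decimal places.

280.640

V(4F_1 + 4F_2) = (4)²·V(F_1) + (4)²·V(F_2) + 2·(4)·(4)·Cov(F_1,F_2)
= 16·10 + 16·1.2 + 32·3.17 = 280.64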